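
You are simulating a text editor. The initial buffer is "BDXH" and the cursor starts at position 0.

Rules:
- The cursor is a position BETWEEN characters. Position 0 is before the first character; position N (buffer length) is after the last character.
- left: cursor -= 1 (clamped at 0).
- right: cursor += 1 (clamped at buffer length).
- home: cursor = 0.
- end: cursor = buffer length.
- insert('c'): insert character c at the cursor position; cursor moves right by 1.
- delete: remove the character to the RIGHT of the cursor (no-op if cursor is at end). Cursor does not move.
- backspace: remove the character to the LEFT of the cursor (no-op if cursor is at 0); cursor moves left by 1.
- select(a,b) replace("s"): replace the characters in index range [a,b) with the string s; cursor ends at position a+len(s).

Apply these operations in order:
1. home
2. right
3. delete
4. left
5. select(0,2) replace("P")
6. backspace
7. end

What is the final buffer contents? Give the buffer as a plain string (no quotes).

After op 1 (home): buf='BDXH' cursor=0
After op 2 (right): buf='BDXH' cursor=1
After op 3 (delete): buf='BXH' cursor=1
After op 4 (left): buf='BXH' cursor=0
After op 5 (select(0,2) replace("P")): buf='PH' cursor=1
After op 6 (backspace): buf='H' cursor=0
After op 7 (end): buf='H' cursor=1

Answer: H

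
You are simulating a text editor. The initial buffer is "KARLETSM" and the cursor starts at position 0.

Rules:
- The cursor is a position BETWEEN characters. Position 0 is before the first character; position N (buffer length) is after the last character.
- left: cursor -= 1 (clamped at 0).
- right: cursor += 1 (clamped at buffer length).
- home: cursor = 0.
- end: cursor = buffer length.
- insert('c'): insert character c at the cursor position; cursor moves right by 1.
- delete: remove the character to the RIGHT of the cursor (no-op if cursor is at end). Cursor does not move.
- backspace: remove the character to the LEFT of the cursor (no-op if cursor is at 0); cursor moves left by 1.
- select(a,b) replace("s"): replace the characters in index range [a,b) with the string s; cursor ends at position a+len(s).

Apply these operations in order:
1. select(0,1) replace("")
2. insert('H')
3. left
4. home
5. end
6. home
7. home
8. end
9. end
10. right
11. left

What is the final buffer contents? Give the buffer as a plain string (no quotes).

After op 1 (select(0,1) replace("")): buf='ARLETSM' cursor=0
After op 2 (insert('H')): buf='HARLETSM' cursor=1
After op 3 (left): buf='HARLETSM' cursor=0
After op 4 (home): buf='HARLETSM' cursor=0
After op 5 (end): buf='HARLETSM' cursor=8
After op 6 (home): buf='HARLETSM' cursor=0
After op 7 (home): buf='HARLETSM' cursor=0
After op 8 (end): buf='HARLETSM' cursor=8
After op 9 (end): buf='HARLETSM' cursor=8
After op 10 (right): buf='HARLETSM' cursor=8
After op 11 (left): buf='HARLETSM' cursor=7

Answer: HARLETSM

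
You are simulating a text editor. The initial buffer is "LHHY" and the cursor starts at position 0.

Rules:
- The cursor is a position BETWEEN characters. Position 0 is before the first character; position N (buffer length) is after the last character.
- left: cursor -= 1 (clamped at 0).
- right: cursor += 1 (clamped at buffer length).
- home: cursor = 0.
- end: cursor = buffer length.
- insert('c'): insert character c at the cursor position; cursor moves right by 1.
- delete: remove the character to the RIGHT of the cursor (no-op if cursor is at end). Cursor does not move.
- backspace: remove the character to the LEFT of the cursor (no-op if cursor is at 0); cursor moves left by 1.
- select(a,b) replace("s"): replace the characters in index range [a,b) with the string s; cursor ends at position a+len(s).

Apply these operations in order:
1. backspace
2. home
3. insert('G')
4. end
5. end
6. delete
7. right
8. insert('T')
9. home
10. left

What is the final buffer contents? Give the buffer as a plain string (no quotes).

Answer: GLHHYT

Derivation:
After op 1 (backspace): buf='LHHY' cursor=0
After op 2 (home): buf='LHHY' cursor=0
After op 3 (insert('G')): buf='GLHHY' cursor=1
After op 4 (end): buf='GLHHY' cursor=5
After op 5 (end): buf='GLHHY' cursor=5
After op 6 (delete): buf='GLHHY' cursor=5
After op 7 (right): buf='GLHHY' cursor=5
After op 8 (insert('T')): buf='GLHHYT' cursor=6
After op 9 (home): buf='GLHHYT' cursor=0
After op 10 (left): buf='GLHHYT' cursor=0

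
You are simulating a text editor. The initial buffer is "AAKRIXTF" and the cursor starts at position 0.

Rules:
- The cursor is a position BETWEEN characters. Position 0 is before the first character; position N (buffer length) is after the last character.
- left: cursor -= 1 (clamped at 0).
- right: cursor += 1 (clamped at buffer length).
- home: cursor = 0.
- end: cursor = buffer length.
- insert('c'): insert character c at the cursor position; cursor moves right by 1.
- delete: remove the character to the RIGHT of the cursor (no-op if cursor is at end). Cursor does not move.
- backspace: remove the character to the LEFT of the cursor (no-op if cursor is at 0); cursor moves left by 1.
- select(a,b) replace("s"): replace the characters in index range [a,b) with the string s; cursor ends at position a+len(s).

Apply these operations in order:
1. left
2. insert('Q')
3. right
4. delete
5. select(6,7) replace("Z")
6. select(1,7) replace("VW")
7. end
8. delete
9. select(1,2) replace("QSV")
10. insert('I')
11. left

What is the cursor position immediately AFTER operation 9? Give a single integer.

Answer: 4

Derivation:
After op 1 (left): buf='AAKRIXTF' cursor=0
After op 2 (insert('Q')): buf='QAAKRIXTF' cursor=1
After op 3 (right): buf='QAAKRIXTF' cursor=2
After op 4 (delete): buf='QAKRIXTF' cursor=2
After op 5 (select(6,7) replace("Z")): buf='QAKRIXZF' cursor=7
After op 6 (select(1,7) replace("VW")): buf='QVWF' cursor=3
After op 7 (end): buf='QVWF' cursor=4
After op 8 (delete): buf='QVWF' cursor=4
After op 9 (select(1,2) replace("QSV")): buf='QQSVWF' cursor=4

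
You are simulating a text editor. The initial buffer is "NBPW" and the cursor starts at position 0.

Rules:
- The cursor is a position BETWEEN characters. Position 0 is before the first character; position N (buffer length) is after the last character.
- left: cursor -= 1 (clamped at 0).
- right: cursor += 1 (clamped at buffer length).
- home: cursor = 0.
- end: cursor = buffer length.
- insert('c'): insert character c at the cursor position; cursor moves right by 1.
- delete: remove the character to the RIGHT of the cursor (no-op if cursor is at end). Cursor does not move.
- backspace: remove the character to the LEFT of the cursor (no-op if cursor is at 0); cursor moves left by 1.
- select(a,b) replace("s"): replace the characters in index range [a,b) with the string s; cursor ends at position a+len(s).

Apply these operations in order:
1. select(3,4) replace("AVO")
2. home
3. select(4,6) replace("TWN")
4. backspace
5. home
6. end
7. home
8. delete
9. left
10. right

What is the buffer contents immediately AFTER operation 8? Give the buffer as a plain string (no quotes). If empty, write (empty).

Answer: BPATW

Derivation:
After op 1 (select(3,4) replace("AVO")): buf='NBPAVO' cursor=6
After op 2 (home): buf='NBPAVO' cursor=0
After op 3 (select(4,6) replace("TWN")): buf='NBPATWN' cursor=7
After op 4 (backspace): buf='NBPATW' cursor=6
After op 5 (home): buf='NBPATW' cursor=0
After op 6 (end): buf='NBPATW' cursor=6
After op 7 (home): buf='NBPATW' cursor=0
After op 8 (delete): buf='BPATW' cursor=0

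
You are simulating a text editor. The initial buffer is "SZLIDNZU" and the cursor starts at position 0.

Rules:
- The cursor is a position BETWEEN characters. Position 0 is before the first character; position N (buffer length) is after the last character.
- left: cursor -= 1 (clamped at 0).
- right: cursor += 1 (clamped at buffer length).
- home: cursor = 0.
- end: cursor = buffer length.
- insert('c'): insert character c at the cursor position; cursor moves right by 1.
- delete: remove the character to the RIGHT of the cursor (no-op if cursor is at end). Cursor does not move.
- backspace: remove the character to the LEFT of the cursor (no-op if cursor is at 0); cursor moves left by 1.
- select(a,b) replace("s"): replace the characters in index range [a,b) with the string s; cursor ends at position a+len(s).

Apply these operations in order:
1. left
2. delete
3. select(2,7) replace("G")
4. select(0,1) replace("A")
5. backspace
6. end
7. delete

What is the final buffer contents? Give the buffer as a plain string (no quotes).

Answer: LG

Derivation:
After op 1 (left): buf='SZLIDNZU' cursor=0
After op 2 (delete): buf='ZLIDNZU' cursor=0
After op 3 (select(2,7) replace("G")): buf='ZLG' cursor=3
After op 4 (select(0,1) replace("A")): buf='ALG' cursor=1
After op 5 (backspace): buf='LG' cursor=0
After op 6 (end): buf='LG' cursor=2
After op 7 (delete): buf='LG' cursor=2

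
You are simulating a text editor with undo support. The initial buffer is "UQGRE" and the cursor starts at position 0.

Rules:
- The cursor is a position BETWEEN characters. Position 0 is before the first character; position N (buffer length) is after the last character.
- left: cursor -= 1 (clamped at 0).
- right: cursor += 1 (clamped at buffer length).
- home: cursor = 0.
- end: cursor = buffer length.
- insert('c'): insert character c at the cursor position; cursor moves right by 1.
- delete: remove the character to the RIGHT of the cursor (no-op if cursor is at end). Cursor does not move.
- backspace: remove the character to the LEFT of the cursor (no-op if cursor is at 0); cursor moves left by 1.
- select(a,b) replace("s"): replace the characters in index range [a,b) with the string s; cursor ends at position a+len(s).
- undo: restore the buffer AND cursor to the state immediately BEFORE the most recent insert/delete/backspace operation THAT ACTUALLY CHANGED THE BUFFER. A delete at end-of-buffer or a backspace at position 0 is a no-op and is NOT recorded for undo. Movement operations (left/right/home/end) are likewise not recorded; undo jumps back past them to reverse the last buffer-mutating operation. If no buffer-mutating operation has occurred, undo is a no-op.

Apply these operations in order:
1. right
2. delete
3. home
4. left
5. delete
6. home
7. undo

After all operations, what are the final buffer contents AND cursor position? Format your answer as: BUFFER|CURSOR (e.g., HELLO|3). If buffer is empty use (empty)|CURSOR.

Answer: UGRE|0

Derivation:
After op 1 (right): buf='UQGRE' cursor=1
After op 2 (delete): buf='UGRE' cursor=1
After op 3 (home): buf='UGRE' cursor=0
After op 4 (left): buf='UGRE' cursor=0
After op 5 (delete): buf='GRE' cursor=0
After op 6 (home): buf='GRE' cursor=0
After op 7 (undo): buf='UGRE' cursor=0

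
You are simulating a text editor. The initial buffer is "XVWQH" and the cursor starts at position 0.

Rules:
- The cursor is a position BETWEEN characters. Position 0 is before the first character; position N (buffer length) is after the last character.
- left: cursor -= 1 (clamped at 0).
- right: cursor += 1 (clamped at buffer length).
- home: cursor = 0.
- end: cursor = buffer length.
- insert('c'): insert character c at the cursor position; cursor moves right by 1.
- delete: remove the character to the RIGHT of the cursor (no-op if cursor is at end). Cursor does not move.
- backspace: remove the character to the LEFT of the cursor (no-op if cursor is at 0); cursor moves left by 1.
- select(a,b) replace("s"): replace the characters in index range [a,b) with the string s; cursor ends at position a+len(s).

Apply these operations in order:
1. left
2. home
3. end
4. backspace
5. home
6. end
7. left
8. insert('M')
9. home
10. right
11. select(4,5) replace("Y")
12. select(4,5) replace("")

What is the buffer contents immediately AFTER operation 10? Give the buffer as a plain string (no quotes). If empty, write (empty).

After op 1 (left): buf='XVWQH' cursor=0
After op 2 (home): buf='XVWQH' cursor=0
After op 3 (end): buf='XVWQH' cursor=5
After op 4 (backspace): buf='XVWQ' cursor=4
After op 5 (home): buf='XVWQ' cursor=0
After op 6 (end): buf='XVWQ' cursor=4
After op 7 (left): buf='XVWQ' cursor=3
After op 8 (insert('M')): buf='XVWMQ' cursor=4
After op 9 (home): buf='XVWMQ' cursor=0
After op 10 (right): buf='XVWMQ' cursor=1

Answer: XVWMQ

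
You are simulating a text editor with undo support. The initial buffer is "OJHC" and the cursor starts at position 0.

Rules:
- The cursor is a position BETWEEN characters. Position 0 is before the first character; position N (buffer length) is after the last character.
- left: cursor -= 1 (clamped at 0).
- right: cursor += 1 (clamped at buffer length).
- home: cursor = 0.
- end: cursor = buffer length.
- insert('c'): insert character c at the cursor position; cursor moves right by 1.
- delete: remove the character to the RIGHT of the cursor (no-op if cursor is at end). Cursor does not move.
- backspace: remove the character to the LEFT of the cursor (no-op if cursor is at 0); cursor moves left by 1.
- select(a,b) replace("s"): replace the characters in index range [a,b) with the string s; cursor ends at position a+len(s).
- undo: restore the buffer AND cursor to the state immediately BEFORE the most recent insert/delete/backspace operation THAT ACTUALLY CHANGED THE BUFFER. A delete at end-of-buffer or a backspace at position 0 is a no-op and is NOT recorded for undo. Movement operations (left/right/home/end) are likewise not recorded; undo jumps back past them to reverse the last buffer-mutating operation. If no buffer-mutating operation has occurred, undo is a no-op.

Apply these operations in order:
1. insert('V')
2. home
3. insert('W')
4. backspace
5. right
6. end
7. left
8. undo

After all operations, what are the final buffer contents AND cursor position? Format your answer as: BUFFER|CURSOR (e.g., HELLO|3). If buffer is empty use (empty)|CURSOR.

After op 1 (insert('V')): buf='VOJHC' cursor=1
After op 2 (home): buf='VOJHC' cursor=0
After op 3 (insert('W')): buf='WVOJHC' cursor=1
After op 4 (backspace): buf='VOJHC' cursor=0
After op 5 (right): buf='VOJHC' cursor=1
After op 6 (end): buf='VOJHC' cursor=5
After op 7 (left): buf='VOJHC' cursor=4
After op 8 (undo): buf='WVOJHC' cursor=1

Answer: WVOJHC|1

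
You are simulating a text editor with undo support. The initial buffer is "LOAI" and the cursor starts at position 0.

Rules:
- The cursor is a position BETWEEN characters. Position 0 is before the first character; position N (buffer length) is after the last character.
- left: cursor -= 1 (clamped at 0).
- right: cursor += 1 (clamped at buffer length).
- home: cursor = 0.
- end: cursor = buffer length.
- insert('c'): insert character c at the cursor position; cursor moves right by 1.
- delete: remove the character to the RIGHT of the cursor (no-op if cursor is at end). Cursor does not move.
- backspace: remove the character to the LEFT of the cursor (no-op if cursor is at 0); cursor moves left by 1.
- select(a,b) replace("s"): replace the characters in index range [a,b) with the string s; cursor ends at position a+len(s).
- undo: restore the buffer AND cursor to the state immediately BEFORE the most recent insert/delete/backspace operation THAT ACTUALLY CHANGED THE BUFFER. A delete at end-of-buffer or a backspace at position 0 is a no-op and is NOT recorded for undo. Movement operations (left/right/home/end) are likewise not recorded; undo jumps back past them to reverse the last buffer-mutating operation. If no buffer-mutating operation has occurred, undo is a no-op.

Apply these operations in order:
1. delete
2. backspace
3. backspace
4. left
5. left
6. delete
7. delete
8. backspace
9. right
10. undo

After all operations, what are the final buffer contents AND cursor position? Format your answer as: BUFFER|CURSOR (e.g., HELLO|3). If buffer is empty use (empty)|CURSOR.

Answer: AI|0

Derivation:
After op 1 (delete): buf='OAI' cursor=0
After op 2 (backspace): buf='OAI' cursor=0
After op 3 (backspace): buf='OAI' cursor=0
After op 4 (left): buf='OAI' cursor=0
After op 5 (left): buf='OAI' cursor=0
After op 6 (delete): buf='AI' cursor=0
After op 7 (delete): buf='I' cursor=0
After op 8 (backspace): buf='I' cursor=0
After op 9 (right): buf='I' cursor=1
After op 10 (undo): buf='AI' cursor=0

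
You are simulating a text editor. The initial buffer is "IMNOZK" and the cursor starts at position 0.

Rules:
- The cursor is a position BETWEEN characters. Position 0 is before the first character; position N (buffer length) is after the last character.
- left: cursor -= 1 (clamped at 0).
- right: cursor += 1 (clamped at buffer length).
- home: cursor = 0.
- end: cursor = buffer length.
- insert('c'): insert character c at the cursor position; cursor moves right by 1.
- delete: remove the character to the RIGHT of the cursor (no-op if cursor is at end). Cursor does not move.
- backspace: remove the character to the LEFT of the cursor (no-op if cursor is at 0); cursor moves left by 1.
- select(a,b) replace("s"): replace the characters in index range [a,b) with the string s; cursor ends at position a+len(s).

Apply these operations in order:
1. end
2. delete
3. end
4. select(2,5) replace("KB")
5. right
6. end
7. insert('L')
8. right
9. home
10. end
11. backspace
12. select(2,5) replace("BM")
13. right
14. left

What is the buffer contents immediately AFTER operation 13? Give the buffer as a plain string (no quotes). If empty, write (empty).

Answer: IMBM

Derivation:
After op 1 (end): buf='IMNOZK' cursor=6
After op 2 (delete): buf='IMNOZK' cursor=6
After op 3 (end): buf='IMNOZK' cursor=6
After op 4 (select(2,5) replace("KB")): buf='IMKBK' cursor=4
After op 5 (right): buf='IMKBK' cursor=5
After op 6 (end): buf='IMKBK' cursor=5
After op 7 (insert('L')): buf='IMKBKL' cursor=6
After op 8 (right): buf='IMKBKL' cursor=6
After op 9 (home): buf='IMKBKL' cursor=0
After op 10 (end): buf='IMKBKL' cursor=6
After op 11 (backspace): buf='IMKBK' cursor=5
After op 12 (select(2,5) replace("BM")): buf='IMBM' cursor=4
After op 13 (right): buf='IMBM' cursor=4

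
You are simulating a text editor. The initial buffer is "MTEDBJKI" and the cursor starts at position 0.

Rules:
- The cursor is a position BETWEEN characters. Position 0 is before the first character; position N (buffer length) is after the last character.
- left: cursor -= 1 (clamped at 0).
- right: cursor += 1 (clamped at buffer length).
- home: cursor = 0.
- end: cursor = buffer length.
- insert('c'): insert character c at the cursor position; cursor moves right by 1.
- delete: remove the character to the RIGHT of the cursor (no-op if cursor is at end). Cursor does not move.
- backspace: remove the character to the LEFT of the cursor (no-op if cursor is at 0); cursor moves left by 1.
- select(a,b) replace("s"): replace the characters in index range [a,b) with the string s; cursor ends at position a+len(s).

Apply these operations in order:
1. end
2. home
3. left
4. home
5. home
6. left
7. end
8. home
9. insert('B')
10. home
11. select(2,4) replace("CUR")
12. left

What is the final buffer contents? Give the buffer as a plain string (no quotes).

After op 1 (end): buf='MTEDBJKI' cursor=8
After op 2 (home): buf='MTEDBJKI' cursor=0
After op 3 (left): buf='MTEDBJKI' cursor=0
After op 4 (home): buf='MTEDBJKI' cursor=0
After op 5 (home): buf='MTEDBJKI' cursor=0
After op 6 (left): buf='MTEDBJKI' cursor=0
After op 7 (end): buf='MTEDBJKI' cursor=8
After op 8 (home): buf='MTEDBJKI' cursor=0
After op 9 (insert('B')): buf='BMTEDBJKI' cursor=1
After op 10 (home): buf='BMTEDBJKI' cursor=0
After op 11 (select(2,4) replace("CUR")): buf='BMCURDBJKI' cursor=5
After op 12 (left): buf='BMCURDBJKI' cursor=4

Answer: BMCURDBJKI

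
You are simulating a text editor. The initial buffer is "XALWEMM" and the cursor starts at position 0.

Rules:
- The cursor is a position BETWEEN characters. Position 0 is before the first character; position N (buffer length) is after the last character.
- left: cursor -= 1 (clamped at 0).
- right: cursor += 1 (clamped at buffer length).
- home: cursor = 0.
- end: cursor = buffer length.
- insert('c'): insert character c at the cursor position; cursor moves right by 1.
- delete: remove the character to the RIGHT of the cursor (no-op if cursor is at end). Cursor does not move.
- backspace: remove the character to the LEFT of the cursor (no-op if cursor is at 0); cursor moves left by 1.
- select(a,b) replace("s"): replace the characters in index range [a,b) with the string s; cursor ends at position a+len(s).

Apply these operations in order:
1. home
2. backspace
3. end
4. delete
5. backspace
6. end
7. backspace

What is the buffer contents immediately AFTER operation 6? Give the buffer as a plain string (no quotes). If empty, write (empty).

Answer: XALWEM

Derivation:
After op 1 (home): buf='XALWEMM' cursor=0
After op 2 (backspace): buf='XALWEMM' cursor=0
After op 3 (end): buf='XALWEMM' cursor=7
After op 4 (delete): buf='XALWEMM' cursor=7
After op 5 (backspace): buf='XALWEM' cursor=6
After op 6 (end): buf='XALWEM' cursor=6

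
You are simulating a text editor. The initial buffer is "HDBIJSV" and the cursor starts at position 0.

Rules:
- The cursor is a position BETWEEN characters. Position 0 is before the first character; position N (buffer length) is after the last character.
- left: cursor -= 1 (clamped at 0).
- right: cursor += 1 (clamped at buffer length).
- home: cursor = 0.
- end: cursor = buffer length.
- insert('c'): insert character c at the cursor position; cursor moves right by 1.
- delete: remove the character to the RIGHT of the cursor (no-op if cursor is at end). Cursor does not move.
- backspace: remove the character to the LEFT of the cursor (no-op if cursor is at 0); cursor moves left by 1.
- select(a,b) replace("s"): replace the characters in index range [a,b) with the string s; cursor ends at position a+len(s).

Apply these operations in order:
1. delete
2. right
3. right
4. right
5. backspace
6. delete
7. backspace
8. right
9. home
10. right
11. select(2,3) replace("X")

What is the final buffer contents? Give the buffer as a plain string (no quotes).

After op 1 (delete): buf='DBIJSV' cursor=0
After op 2 (right): buf='DBIJSV' cursor=1
After op 3 (right): buf='DBIJSV' cursor=2
After op 4 (right): buf='DBIJSV' cursor=3
After op 5 (backspace): buf='DBJSV' cursor=2
After op 6 (delete): buf='DBSV' cursor=2
After op 7 (backspace): buf='DSV' cursor=1
After op 8 (right): buf='DSV' cursor=2
After op 9 (home): buf='DSV' cursor=0
After op 10 (right): buf='DSV' cursor=1
After op 11 (select(2,3) replace("X")): buf='DSX' cursor=3

Answer: DSX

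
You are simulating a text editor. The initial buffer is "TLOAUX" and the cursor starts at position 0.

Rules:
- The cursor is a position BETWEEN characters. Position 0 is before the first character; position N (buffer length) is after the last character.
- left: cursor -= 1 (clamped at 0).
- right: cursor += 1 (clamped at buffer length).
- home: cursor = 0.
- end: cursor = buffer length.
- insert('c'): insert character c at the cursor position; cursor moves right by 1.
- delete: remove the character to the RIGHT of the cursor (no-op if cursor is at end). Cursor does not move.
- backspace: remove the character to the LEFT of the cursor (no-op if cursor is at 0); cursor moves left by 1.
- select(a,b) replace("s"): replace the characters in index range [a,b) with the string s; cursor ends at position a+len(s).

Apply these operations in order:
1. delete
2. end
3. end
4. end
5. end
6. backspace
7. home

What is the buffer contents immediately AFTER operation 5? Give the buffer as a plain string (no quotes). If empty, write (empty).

After op 1 (delete): buf='LOAUX' cursor=0
After op 2 (end): buf='LOAUX' cursor=5
After op 3 (end): buf='LOAUX' cursor=5
After op 4 (end): buf='LOAUX' cursor=5
After op 5 (end): buf='LOAUX' cursor=5

Answer: LOAUX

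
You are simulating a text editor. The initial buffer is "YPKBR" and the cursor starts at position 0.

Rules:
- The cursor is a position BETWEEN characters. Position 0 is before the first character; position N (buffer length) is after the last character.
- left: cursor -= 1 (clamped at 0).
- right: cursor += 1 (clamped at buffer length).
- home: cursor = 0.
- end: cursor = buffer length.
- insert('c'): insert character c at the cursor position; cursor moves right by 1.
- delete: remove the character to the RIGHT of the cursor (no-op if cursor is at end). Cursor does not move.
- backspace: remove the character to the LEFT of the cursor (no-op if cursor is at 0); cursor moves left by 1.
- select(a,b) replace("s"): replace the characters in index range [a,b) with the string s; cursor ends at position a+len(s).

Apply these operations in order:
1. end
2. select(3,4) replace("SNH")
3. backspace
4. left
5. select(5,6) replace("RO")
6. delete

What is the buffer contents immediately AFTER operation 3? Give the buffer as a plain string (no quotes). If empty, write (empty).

Answer: YPKSNR

Derivation:
After op 1 (end): buf='YPKBR' cursor=5
After op 2 (select(3,4) replace("SNH")): buf='YPKSNHR' cursor=6
After op 3 (backspace): buf='YPKSNR' cursor=5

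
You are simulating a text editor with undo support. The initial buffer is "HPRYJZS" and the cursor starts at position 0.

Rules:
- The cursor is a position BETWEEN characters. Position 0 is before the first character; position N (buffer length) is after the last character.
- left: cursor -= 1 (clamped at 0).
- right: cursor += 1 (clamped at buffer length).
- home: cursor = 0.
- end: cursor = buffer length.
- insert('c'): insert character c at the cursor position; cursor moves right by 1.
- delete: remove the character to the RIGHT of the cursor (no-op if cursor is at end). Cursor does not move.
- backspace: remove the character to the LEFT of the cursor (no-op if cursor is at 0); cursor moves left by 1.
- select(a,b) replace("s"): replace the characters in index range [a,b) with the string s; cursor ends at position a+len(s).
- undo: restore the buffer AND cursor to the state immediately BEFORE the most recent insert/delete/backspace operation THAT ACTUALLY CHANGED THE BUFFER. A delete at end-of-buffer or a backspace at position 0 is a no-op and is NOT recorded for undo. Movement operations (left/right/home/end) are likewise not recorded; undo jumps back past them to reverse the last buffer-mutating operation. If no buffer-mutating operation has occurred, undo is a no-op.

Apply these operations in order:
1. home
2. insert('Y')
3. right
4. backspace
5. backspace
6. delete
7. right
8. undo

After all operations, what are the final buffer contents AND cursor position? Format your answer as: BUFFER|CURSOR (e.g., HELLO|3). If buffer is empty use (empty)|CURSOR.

Answer: PRYJZS|0

Derivation:
After op 1 (home): buf='HPRYJZS' cursor=0
After op 2 (insert('Y')): buf='YHPRYJZS' cursor=1
After op 3 (right): buf='YHPRYJZS' cursor=2
After op 4 (backspace): buf='YPRYJZS' cursor=1
After op 5 (backspace): buf='PRYJZS' cursor=0
After op 6 (delete): buf='RYJZS' cursor=0
After op 7 (right): buf='RYJZS' cursor=1
After op 8 (undo): buf='PRYJZS' cursor=0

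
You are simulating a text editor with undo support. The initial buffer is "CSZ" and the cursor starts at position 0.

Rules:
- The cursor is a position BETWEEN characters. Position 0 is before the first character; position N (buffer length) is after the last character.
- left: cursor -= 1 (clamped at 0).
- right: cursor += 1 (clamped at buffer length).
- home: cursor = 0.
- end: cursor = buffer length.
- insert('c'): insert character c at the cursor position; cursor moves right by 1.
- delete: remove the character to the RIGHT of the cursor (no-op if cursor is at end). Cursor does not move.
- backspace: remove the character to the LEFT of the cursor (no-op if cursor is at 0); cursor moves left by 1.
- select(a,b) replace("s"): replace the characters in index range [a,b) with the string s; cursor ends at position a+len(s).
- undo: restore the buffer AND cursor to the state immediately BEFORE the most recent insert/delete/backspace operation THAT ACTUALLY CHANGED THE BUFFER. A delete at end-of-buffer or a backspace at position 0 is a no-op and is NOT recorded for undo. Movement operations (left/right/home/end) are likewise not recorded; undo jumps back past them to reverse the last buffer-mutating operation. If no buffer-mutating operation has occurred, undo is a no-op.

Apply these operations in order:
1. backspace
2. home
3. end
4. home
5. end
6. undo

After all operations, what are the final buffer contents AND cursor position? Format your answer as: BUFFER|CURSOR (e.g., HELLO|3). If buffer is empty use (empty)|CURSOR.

After op 1 (backspace): buf='CSZ' cursor=0
After op 2 (home): buf='CSZ' cursor=0
After op 3 (end): buf='CSZ' cursor=3
After op 4 (home): buf='CSZ' cursor=0
After op 5 (end): buf='CSZ' cursor=3
After op 6 (undo): buf='CSZ' cursor=3

Answer: CSZ|3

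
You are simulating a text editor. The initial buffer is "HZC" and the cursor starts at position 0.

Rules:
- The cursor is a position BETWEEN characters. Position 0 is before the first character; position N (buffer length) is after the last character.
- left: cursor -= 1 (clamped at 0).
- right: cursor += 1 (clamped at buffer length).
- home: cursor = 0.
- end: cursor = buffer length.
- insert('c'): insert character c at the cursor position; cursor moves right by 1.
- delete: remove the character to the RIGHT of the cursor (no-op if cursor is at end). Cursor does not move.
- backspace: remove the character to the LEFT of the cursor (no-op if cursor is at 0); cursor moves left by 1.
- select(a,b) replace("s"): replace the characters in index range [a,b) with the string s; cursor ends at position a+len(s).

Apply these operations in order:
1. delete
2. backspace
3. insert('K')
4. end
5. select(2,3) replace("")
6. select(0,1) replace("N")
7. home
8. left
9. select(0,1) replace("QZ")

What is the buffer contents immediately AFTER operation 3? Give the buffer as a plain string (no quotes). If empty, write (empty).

Answer: KZC

Derivation:
After op 1 (delete): buf='ZC' cursor=0
After op 2 (backspace): buf='ZC' cursor=0
After op 3 (insert('K')): buf='KZC' cursor=1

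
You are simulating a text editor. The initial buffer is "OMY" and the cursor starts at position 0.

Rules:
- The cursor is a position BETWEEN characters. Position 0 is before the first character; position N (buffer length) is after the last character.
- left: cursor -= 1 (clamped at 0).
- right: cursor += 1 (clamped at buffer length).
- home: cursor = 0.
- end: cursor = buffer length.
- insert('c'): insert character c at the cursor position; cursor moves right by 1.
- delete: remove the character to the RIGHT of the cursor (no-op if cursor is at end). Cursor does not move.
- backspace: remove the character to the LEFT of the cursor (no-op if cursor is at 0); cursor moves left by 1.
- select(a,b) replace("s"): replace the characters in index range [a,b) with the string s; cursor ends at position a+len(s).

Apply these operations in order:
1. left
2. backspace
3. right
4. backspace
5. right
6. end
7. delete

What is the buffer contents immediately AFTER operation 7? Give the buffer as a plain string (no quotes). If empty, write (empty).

After op 1 (left): buf='OMY' cursor=0
After op 2 (backspace): buf='OMY' cursor=0
After op 3 (right): buf='OMY' cursor=1
After op 4 (backspace): buf='MY' cursor=0
After op 5 (right): buf='MY' cursor=1
After op 6 (end): buf='MY' cursor=2
After op 7 (delete): buf='MY' cursor=2

Answer: MY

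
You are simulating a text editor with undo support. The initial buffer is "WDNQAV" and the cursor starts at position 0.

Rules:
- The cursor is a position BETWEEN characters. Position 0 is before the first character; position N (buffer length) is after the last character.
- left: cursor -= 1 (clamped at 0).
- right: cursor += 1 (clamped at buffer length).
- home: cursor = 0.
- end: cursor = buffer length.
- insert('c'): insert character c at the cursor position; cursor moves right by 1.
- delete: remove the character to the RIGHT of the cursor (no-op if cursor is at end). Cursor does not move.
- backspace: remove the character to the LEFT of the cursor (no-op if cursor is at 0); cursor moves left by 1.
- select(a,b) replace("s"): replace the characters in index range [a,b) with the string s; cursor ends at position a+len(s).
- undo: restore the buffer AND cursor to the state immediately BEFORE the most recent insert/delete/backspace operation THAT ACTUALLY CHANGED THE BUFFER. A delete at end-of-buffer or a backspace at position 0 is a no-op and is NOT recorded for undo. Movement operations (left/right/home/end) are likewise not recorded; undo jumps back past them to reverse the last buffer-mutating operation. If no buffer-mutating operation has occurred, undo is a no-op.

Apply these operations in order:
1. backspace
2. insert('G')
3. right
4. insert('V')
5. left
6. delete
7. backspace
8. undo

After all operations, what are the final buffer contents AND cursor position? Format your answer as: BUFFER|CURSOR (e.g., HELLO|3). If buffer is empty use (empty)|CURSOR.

After op 1 (backspace): buf='WDNQAV' cursor=0
After op 2 (insert('G')): buf='GWDNQAV' cursor=1
After op 3 (right): buf='GWDNQAV' cursor=2
After op 4 (insert('V')): buf='GWVDNQAV' cursor=3
After op 5 (left): buf='GWVDNQAV' cursor=2
After op 6 (delete): buf='GWDNQAV' cursor=2
After op 7 (backspace): buf='GDNQAV' cursor=1
After op 8 (undo): buf='GWDNQAV' cursor=2

Answer: GWDNQAV|2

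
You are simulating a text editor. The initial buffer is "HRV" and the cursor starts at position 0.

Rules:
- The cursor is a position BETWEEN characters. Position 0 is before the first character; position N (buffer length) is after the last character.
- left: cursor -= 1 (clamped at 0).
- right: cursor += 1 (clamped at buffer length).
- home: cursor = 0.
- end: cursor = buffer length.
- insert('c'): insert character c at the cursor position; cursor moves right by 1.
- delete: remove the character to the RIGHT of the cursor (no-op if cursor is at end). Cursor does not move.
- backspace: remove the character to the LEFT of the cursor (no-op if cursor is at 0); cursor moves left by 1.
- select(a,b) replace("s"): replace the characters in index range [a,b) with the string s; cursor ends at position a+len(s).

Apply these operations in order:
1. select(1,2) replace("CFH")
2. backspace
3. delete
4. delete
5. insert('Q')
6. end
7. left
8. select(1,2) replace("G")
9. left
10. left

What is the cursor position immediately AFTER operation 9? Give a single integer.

Answer: 1

Derivation:
After op 1 (select(1,2) replace("CFH")): buf='HCFHV' cursor=4
After op 2 (backspace): buf='HCFV' cursor=3
After op 3 (delete): buf='HCF' cursor=3
After op 4 (delete): buf='HCF' cursor=3
After op 5 (insert('Q')): buf='HCFQ' cursor=4
After op 6 (end): buf='HCFQ' cursor=4
After op 7 (left): buf='HCFQ' cursor=3
After op 8 (select(1,2) replace("G")): buf='HGFQ' cursor=2
After op 9 (left): buf='HGFQ' cursor=1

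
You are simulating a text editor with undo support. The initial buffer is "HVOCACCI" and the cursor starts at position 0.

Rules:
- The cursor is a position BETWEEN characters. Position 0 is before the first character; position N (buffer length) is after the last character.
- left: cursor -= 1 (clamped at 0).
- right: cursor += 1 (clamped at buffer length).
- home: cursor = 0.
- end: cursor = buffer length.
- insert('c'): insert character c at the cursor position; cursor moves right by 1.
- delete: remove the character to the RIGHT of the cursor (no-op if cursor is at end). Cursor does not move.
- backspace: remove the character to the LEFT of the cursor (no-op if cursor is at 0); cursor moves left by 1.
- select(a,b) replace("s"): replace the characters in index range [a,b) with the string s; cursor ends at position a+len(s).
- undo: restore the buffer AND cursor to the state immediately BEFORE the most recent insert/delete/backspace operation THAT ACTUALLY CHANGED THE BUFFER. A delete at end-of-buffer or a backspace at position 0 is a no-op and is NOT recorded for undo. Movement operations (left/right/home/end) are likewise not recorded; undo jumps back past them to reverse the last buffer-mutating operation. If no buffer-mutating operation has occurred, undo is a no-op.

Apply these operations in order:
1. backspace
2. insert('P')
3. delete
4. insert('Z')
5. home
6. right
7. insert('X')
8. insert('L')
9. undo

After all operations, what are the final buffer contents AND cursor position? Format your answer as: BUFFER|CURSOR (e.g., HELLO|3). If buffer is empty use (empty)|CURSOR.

Answer: PXZVOCACCI|2

Derivation:
After op 1 (backspace): buf='HVOCACCI' cursor=0
After op 2 (insert('P')): buf='PHVOCACCI' cursor=1
After op 3 (delete): buf='PVOCACCI' cursor=1
After op 4 (insert('Z')): buf='PZVOCACCI' cursor=2
After op 5 (home): buf='PZVOCACCI' cursor=0
After op 6 (right): buf='PZVOCACCI' cursor=1
After op 7 (insert('X')): buf='PXZVOCACCI' cursor=2
After op 8 (insert('L')): buf='PXLZVOCACCI' cursor=3
After op 9 (undo): buf='PXZVOCACCI' cursor=2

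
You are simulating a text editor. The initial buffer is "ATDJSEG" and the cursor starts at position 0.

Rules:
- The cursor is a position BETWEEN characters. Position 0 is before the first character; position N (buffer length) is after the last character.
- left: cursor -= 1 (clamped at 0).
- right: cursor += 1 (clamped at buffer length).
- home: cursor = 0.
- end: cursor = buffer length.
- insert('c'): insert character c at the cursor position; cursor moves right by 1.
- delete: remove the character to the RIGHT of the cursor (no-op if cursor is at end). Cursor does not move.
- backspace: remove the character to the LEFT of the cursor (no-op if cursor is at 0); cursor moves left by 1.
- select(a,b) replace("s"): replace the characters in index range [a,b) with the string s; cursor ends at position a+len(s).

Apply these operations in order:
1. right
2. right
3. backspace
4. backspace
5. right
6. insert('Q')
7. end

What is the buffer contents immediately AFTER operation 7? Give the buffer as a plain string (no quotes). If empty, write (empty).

Answer: DQJSEG

Derivation:
After op 1 (right): buf='ATDJSEG' cursor=1
After op 2 (right): buf='ATDJSEG' cursor=2
After op 3 (backspace): buf='ADJSEG' cursor=1
After op 4 (backspace): buf='DJSEG' cursor=0
After op 5 (right): buf='DJSEG' cursor=1
After op 6 (insert('Q')): buf='DQJSEG' cursor=2
After op 7 (end): buf='DQJSEG' cursor=6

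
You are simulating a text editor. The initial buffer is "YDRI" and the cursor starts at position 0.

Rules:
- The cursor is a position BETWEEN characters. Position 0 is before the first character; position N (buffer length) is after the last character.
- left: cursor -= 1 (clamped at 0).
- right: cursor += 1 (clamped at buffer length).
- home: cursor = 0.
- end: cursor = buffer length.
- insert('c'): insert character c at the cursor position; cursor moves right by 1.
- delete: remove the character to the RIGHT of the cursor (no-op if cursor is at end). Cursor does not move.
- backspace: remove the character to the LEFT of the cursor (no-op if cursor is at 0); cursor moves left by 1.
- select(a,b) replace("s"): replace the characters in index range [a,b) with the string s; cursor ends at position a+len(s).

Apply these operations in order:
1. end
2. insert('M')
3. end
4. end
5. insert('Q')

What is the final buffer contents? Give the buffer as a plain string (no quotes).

Answer: YDRIMQ

Derivation:
After op 1 (end): buf='YDRI' cursor=4
After op 2 (insert('M')): buf='YDRIM' cursor=5
After op 3 (end): buf='YDRIM' cursor=5
After op 4 (end): buf='YDRIM' cursor=5
After op 5 (insert('Q')): buf='YDRIMQ' cursor=6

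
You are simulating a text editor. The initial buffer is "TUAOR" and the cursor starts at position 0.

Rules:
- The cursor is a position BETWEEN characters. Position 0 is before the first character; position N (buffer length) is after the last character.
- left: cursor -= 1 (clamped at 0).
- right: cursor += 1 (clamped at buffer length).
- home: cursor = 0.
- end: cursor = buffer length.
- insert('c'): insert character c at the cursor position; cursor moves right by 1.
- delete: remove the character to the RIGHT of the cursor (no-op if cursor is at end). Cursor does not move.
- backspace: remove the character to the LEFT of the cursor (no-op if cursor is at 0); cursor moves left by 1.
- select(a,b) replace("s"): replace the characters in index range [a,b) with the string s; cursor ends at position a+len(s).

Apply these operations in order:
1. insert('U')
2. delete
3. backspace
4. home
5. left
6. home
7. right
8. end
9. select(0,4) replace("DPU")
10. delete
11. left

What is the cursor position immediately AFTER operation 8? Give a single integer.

After op 1 (insert('U')): buf='UTUAOR' cursor=1
After op 2 (delete): buf='UUAOR' cursor=1
After op 3 (backspace): buf='UAOR' cursor=0
After op 4 (home): buf='UAOR' cursor=0
After op 5 (left): buf='UAOR' cursor=0
After op 6 (home): buf='UAOR' cursor=0
After op 7 (right): buf='UAOR' cursor=1
After op 8 (end): buf='UAOR' cursor=4

Answer: 4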